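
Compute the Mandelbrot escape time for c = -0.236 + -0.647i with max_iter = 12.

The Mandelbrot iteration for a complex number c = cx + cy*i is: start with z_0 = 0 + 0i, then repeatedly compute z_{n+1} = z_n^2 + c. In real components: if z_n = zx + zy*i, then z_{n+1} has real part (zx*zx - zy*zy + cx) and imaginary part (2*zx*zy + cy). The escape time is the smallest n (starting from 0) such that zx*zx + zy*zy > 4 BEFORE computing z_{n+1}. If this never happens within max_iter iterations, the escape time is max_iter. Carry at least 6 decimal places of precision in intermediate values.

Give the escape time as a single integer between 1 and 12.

Answer: 12

Derivation:
z_0 = 0 + 0i, c = -0.2360 + -0.6470i
Iter 1: z = -0.2360 + -0.6470i, |z|^2 = 0.4743
Iter 2: z = -0.5989 + -0.3416i, |z|^2 = 0.4754
Iter 3: z = 0.0060 + -0.2378i, |z|^2 = 0.0566
Iter 4: z = -0.2925 + -0.6499i, |z|^2 = 0.5079
Iter 5: z = -0.5727 + -0.2668i, |z|^2 = 0.3992
Iter 6: z = 0.0208 + -0.3414i, |z|^2 = 0.1170
Iter 7: z = -0.3521 + -0.6612i, |z|^2 = 0.5612
Iter 8: z = -0.5493 + -0.1814i, |z|^2 = 0.3346
Iter 9: z = 0.0328 + -0.4478i, |z|^2 = 0.2016
Iter 10: z = -0.4354 + -0.6764i, |z|^2 = 0.6471
Iter 11: z = -0.5039 + -0.0580i, |z|^2 = 0.2573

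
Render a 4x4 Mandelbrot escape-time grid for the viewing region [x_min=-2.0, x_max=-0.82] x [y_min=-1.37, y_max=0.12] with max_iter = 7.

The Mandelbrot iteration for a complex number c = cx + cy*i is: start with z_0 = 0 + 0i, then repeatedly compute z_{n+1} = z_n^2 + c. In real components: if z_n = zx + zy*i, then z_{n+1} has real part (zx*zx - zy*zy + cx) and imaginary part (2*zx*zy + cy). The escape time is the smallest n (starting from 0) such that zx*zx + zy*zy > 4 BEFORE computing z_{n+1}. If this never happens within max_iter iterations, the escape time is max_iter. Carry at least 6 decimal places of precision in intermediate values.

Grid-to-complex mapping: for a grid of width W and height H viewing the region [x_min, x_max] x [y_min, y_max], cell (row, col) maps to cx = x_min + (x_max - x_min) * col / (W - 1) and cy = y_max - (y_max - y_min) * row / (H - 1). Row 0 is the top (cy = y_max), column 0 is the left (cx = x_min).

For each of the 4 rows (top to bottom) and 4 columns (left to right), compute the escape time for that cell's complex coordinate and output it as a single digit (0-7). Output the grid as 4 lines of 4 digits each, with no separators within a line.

(row=0, col=0): c = -2.0000 + 0.1200i → escape time 1
(row=0, col=1): c = -1.6067 + 0.1200i → escape time 6
(row=0, col=2): c = -1.2133 + 0.1200i → escape time 7
(row=0, col=3): c = -0.8200 + 0.1200i → escape time 7
(row=1, col=0): c = -2.0000 + -0.3767i → escape time 1
(row=1, col=1): c = -1.6067 + -0.3767i → escape time 4
(row=1, col=2): c = -1.2133 + -0.3767i → escape time 7
(row=1, col=3): c = -0.8200 + -0.3767i → escape time 7
(row=2, col=0): c = -2.0000 + -0.8733i → escape time 1
(row=2, col=1): c = -1.6067 + -0.8733i → escape time 3
(row=2, col=2): c = -1.2133 + -0.8733i → escape time 3
(row=2, col=3): c = -0.8200 + -0.8733i → escape time 4
(row=3, col=0): c = -2.0000 + -1.3700i → escape time 1
(row=3, col=1): c = -1.6067 + -1.3700i → escape time 1
(row=3, col=2): c = -1.2133 + -1.3700i → escape time 2
(row=3, col=3): c = -0.8200 + -1.3700i → escape time 2

Answer: 1677
1477
1334
1122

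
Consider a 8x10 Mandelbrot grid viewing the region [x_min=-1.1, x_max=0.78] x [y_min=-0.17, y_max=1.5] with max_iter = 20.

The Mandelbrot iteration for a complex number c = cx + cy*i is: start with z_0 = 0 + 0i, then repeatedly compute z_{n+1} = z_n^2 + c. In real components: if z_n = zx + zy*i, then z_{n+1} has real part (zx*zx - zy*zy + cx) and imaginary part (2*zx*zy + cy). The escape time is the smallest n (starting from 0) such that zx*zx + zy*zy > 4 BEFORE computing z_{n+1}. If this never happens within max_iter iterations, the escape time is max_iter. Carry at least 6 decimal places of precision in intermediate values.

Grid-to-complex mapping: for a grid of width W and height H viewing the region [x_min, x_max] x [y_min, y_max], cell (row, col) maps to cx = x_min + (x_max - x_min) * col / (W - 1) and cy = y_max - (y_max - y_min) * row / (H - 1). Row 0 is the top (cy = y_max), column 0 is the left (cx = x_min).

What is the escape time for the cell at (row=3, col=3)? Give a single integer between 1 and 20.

Answer: 5

Derivation:
z_0 = 0 + 0i, c = -0.2943 + 0.9433i
Iter 1: z = -0.2943 + 0.9433i, |z|^2 = 0.9765
Iter 2: z = -1.0976 + 0.3881i, |z|^2 = 1.3553
Iter 3: z = 0.7597 + 0.0914i, |z|^2 = 0.5855
Iter 4: z = 0.2745 + 1.0822i, |z|^2 = 1.2465
Iter 5: z = -1.3900 + 1.5375i, |z|^2 = 4.2961
Escaped at iteration 5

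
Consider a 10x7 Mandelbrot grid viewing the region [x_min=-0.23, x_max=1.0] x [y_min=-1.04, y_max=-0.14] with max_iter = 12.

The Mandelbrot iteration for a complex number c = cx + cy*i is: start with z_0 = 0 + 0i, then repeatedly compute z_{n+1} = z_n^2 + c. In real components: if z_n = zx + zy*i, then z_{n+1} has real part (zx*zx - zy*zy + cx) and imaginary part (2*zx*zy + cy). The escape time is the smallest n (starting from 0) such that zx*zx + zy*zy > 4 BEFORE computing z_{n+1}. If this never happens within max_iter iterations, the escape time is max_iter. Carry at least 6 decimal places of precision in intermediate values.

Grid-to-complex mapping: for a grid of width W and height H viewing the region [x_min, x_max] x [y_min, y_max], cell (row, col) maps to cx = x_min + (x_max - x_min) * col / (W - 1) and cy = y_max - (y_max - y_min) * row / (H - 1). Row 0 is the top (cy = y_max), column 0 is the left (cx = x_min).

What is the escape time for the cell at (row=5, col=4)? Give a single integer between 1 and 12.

Answer: 4

Derivation:
z_0 = 0 + 0i, c = 0.3167 + -0.8900i
Iter 1: z = 0.3167 + -0.8900i, |z|^2 = 0.8924
Iter 2: z = -0.3752 + -1.4537i, |z|^2 = 2.2539
Iter 3: z = -1.6557 + 0.2007i, |z|^2 = 2.7818
Iter 4: z = 3.0179 + -1.5546i, |z|^2 = 11.5243
Escaped at iteration 4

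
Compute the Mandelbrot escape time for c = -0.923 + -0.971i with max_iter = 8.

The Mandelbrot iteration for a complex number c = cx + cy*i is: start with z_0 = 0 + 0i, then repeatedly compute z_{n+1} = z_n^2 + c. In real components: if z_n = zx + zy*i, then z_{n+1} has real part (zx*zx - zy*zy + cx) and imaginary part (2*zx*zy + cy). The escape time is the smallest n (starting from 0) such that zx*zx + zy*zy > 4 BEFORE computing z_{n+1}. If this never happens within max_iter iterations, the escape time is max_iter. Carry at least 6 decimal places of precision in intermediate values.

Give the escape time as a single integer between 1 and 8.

Answer: 3

Derivation:
z_0 = 0 + 0i, c = -0.9230 + -0.9710i
Iter 1: z = -0.9230 + -0.9710i, |z|^2 = 1.7948
Iter 2: z = -1.0139 + 0.8215i, |z|^2 = 1.7028
Iter 3: z = -0.5698 + -2.6368i, |z|^2 = 7.2773
Escaped at iteration 3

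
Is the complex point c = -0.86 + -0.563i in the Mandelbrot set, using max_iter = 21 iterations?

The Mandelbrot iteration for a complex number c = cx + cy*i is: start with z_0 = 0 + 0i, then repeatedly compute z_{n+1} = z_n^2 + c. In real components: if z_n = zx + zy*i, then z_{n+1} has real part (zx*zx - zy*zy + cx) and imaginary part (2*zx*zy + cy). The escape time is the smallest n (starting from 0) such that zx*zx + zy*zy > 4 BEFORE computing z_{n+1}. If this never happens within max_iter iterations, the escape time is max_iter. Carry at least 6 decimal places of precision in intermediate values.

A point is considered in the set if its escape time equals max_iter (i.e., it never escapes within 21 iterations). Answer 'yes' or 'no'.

z_0 = 0 + 0i, c = -0.8600 + -0.5630i
Iter 1: z = -0.8600 + -0.5630i, |z|^2 = 1.0566
Iter 2: z = -0.4374 + 0.4054i, |z|^2 = 0.3556
Iter 3: z = -0.8330 + -0.9176i, |z|^2 = 1.5359
Iter 4: z = -1.0080 + 0.9657i, |z|^2 = 1.9488
Iter 5: z = -0.7765 + -2.5100i, |z|^2 = 6.9030
Escaped at iteration 5

Answer: no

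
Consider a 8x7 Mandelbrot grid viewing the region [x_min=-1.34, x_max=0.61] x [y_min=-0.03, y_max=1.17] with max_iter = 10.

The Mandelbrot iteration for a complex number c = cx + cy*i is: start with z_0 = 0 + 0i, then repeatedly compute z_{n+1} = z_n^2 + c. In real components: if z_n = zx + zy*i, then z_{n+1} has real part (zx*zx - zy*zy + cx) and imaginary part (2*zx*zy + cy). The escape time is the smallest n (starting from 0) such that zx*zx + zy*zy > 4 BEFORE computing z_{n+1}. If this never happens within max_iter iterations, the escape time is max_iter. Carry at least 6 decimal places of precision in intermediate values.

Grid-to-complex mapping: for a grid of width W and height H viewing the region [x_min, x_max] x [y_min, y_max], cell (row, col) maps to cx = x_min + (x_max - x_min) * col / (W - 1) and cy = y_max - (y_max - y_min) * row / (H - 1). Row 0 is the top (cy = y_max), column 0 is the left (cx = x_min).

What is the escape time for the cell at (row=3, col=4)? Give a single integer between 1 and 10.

Answer: 10

Derivation:
z_0 = 0 + 0i, c = -0.2257 + 0.5700i
Iter 1: z = -0.2257 + 0.5700i, |z|^2 = 0.3758
Iter 2: z = -0.4997 + 0.3127i, |z|^2 = 0.3474
Iter 3: z = -0.0738 + 0.2575i, |z|^2 = 0.0718
Iter 4: z = -0.2866 + 0.5320i, |z|^2 = 0.3651
Iter 5: z = -0.4266 + 0.2651i, |z|^2 = 0.2522
Iter 6: z = -0.1140 + 0.3438i, |z|^2 = 0.1312
Iter 7: z = -0.3309 + 0.4916i, |z|^2 = 0.3512
Iter 8: z = -0.3579 + 0.2446i, |z|^2 = 0.1879
Iter 9: z = -0.1575 + 0.3949i, |z|^2 = 0.1808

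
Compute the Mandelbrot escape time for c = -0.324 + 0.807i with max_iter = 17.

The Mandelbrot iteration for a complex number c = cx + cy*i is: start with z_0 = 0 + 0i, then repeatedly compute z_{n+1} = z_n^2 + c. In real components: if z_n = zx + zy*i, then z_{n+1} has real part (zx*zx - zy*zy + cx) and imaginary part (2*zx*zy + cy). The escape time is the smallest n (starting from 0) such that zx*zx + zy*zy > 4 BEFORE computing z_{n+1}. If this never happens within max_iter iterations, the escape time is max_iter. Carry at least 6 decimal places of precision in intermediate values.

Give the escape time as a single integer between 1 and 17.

Answer: 7

Derivation:
z_0 = 0 + 0i, c = -0.3240 + 0.8070i
Iter 1: z = -0.3240 + 0.8070i, |z|^2 = 0.7562
Iter 2: z = -0.8703 + 0.2841i, |z|^2 = 0.8381
Iter 3: z = 0.3527 + 0.3126i, |z|^2 = 0.2221
Iter 4: z = -0.2973 + 1.0275i, |z|^2 = 1.1441
Iter 5: z = -1.2913 + 0.1960i, |z|^2 = 1.7059
Iter 6: z = 1.3051 + 0.3007i, |z|^2 = 1.7936
Iter 7: z = 1.2888 + 1.5920i, |z|^2 = 4.1953
Escaped at iteration 7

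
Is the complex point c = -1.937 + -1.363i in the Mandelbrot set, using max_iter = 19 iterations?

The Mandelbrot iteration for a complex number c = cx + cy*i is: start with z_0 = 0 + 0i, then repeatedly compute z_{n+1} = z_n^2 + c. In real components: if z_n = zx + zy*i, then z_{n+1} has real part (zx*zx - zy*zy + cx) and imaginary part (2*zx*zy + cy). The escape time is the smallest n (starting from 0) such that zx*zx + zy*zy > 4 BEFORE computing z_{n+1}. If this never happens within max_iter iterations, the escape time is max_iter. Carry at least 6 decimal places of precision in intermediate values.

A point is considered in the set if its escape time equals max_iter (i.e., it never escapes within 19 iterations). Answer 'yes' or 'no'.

Answer: no

Derivation:
z_0 = 0 + 0i, c = -1.9370 + -1.3630i
Iter 1: z = -1.9370 + -1.3630i, |z|^2 = 5.6097
Escaped at iteration 1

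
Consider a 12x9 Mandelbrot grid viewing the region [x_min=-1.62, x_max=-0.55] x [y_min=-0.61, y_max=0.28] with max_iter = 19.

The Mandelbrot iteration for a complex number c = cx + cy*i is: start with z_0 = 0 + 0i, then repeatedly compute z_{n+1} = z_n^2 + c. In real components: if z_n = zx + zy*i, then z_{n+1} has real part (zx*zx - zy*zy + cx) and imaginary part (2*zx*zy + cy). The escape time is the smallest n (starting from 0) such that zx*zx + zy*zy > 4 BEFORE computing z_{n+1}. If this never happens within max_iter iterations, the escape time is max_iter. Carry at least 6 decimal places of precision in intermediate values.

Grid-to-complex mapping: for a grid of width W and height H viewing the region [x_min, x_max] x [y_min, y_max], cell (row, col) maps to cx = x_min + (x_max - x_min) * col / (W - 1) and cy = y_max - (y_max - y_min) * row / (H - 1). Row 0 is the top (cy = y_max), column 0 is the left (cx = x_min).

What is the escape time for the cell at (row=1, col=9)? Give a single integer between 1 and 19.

Answer: 19

Derivation:
z_0 = 0 + 0i, c = -0.7445 + 0.1688i
Iter 1: z = -0.7445 + 0.1688i, |z|^2 = 0.5828
Iter 2: z = -0.2187 + -0.0825i, |z|^2 = 0.0546
Iter 3: z = -0.7035 + 0.2048i, |z|^2 = 0.5369
Iter 4: z = -0.2915 + -0.1195i, |z|^2 = 0.0993
Iter 5: z = -0.6738 + 0.2384i, |z|^2 = 0.5109
Iter 6: z = -0.3473 + -0.1526i, |z|^2 = 0.1439
Iter 7: z = -0.6472 + 0.2747i, |z|^2 = 0.4943
Iter 8: z = -0.4012 + -0.1868i, |z|^2 = 0.1959
Iter 9: z = -0.6185 + 0.3187i, |z|^2 = 0.4841
Iter 10: z = -0.4636 + -0.2254i, |z|^2 = 0.2657
Iter 11: z = -0.5805 + 0.3778i, |z|^2 = 0.4797
Iter 12: z = -0.5503 + -0.2698i, |z|^2 = 0.3756
Iter 13: z = -0.5145 + 0.4657i, |z|^2 = 0.4816
Iter 14: z = -0.6967 + -0.3105i, |z|^2 = 0.5818
Iter 15: z = -0.3556 + 0.6014i, |z|^2 = 0.4881
Iter 16: z = -0.9798 + -0.2589i, |z|^2 = 1.0270
Iter 17: z = 0.1484 + 0.6762i, |z|^2 = 0.4792
Iter 18: z = -1.1797 + 0.3694i, |z|^2 = 1.5282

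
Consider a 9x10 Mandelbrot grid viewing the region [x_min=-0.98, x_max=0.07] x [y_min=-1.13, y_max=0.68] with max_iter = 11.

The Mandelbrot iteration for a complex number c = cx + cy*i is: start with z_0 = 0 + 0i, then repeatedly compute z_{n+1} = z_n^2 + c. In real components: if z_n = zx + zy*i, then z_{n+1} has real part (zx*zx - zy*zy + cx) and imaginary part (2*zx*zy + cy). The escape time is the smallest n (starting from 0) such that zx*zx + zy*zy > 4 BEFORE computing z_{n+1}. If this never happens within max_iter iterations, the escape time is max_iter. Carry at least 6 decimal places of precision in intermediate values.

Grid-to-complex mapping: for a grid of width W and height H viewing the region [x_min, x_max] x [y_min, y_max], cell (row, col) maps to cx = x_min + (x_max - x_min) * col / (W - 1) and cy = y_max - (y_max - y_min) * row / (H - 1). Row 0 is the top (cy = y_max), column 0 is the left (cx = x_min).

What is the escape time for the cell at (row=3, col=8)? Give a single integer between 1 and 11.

Answer: 11

Derivation:
z_0 = 0 + 0i, c = 0.0700 + 0.0767i
Iter 1: z = 0.0700 + 0.0767i, |z|^2 = 0.0108
Iter 2: z = 0.0690 + 0.0874i, |z|^2 = 0.0124
Iter 3: z = 0.0671 + 0.0887i, |z|^2 = 0.0124
Iter 4: z = 0.0666 + 0.0886i, |z|^2 = 0.0123
Iter 5: z = 0.0666 + 0.0885i, |z|^2 = 0.0123
Iter 6: z = 0.0666 + 0.0884i, |z|^2 = 0.0123
Iter 7: z = 0.0666 + 0.0884i, |z|^2 = 0.0123
Iter 8: z = 0.0666 + 0.0885i, |z|^2 = 0.0123
Iter 9: z = 0.0666 + 0.0885i, |z|^2 = 0.0123
Iter 10: z = 0.0666 + 0.0885i, |z|^2 = 0.0123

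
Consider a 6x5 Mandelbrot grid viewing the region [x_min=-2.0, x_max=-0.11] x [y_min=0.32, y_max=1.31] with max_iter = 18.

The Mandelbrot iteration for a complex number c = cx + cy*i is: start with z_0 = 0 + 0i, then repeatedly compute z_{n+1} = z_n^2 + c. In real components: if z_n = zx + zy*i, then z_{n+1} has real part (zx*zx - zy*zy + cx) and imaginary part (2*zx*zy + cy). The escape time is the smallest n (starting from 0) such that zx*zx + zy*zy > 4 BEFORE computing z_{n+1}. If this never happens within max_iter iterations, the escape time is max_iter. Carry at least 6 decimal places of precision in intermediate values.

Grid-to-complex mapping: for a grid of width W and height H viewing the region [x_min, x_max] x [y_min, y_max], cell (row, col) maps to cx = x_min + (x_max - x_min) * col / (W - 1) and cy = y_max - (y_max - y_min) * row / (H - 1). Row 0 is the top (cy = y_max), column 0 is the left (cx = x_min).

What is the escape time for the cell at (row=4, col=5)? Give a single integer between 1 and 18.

Answer: 18

Derivation:
z_0 = 0 + 0i, c = -0.1100 + 0.3200i
Iter 1: z = -0.1100 + 0.3200i, |z|^2 = 0.1145
Iter 2: z = -0.2003 + 0.2496i, |z|^2 = 0.1024
Iter 3: z = -0.1322 + 0.2200i, |z|^2 = 0.0659
Iter 4: z = -0.1409 + 0.2618i, |z|^2 = 0.0884
Iter 5: z = -0.1587 + 0.2462i, |z|^2 = 0.0858
Iter 6: z = -0.1454 + 0.2419i, |z|^2 = 0.0796
Iter 7: z = -0.1473 + 0.2497i, |z|^2 = 0.0840
Iter 8: z = -0.1506 + 0.2464i, |z|^2 = 0.0834
Iter 9: z = -0.1480 + 0.2458i, |z|^2 = 0.0823
Iter 10: z = -0.1485 + 0.2472i, |z|^2 = 0.0832
Iter 11: z = -0.1491 + 0.2466i, |z|^2 = 0.0830
Iter 12: z = -0.1486 + 0.2465i, |z|^2 = 0.0828
Iter 13: z = -0.1487 + 0.2468i, |z|^2 = 0.0830
Iter 14: z = -0.1488 + 0.2466i, |z|^2 = 0.0830
Iter 15: z = -0.1487 + 0.2466i, |z|^2 = 0.0829
Iter 16: z = -0.1487 + 0.2467i, |z|^2 = 0.0830
Iter 17: z = -0.1487 + 0.2466i, |z|^2 = 0.0830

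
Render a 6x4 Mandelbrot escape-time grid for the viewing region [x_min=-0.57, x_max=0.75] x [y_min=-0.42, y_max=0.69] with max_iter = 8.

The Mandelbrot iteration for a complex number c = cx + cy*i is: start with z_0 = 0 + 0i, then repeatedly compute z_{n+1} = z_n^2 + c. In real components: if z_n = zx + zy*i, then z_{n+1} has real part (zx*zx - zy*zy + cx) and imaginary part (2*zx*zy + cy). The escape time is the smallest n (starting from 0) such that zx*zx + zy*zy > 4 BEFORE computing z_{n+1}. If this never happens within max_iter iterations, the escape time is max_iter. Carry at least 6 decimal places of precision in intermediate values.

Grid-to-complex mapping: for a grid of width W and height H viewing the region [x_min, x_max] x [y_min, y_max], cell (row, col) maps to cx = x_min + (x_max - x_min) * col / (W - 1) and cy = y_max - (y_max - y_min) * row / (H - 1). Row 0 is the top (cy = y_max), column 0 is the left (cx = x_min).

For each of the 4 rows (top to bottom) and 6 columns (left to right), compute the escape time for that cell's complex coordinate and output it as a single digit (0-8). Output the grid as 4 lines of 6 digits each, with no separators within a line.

Answer: 888643
888863
888853
888853

Derivation:
(row=0, col=0): c = -0.5700 + 0.6900i → escape time 8
(row=0, col=1): c = -0.3060 + 0.6900i → escape time 8
(row=0, col=2): c = -0.0420 + 0.6900i → escape time 8
(row=0, col=3): c = 0.2220 + 0.6900i → escape time 6
(row=0, col=4): c = 0.4860 + 0.6900i → escape time 4
(row=0, col=5): c = 0.7500 + 0.6900i → escape time 3
(row=1, col=0): c = -0.5700 + 0.3200i → escape time 8
(row=1, col=1): c = -0.3060 + 0.3200i → escape time 8
(row=1, col=2): c = -0.0420 + 0.3200i → escape time 8
(row=1, col=3): c = 0.2220 + 0.3200i → escape time 8
(row=1, col=4): c = 0.4860 + 0.3200i → escape time 6
(row=1, col=5): c = 0.7500 + 0.3200i → escape time 3
(row=2, col=0): c = -0.5700 + -0.0500i → escape time 8
(row=2, col=1): c = -0.3060 + -0.0500i → escape time 8
(row=2, col=2): c = -0.0420 + -0.0500i → escape time 8
(row=2, col=3): c = 0.2220 + -0.0500i → escape time 8
(row=2, col=4): c = 0.4860 + -0.0500i → escape time 5
(row=2, col=5): c = 0.7500 + -0.0500i → escape time 3
(row=3, col=0): c = -0.5700 + -0.4200i → escape time 8
(row=3, col=1): c = -0.3060 + -0.4200i → escape time 8
(row=3, col=2): c = -0.0420 + -0.4200i → escape time 8
(row=3, col=3): c = 0.2220 + -0.4200i → escape time 8
(row=3, col=4): c = 0.4860 + -0.4200i → escape time 5
(row=3, col=5): c = 0.7500 + -0.4200i → escape time 3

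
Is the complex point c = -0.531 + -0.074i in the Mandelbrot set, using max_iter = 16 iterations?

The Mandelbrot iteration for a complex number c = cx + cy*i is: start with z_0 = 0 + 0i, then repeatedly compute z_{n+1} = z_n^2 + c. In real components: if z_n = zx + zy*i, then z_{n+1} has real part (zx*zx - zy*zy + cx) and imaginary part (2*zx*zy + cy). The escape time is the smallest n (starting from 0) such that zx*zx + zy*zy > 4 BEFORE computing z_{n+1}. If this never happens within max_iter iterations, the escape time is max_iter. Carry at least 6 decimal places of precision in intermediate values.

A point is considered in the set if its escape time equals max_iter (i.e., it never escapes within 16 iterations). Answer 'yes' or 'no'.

Answer: yes

Derivation:
z_0 = 0 + 0i, c = -0.5310 + -0.0740i
Iter 1: z = -0.5310 + -0.0740i, |z|^2 = 0.2874
Iter 2: z = -0.2545 + 0.0046i, |z|^2 = 0.0648
Iter 3: z = -0.4662 + -0.0763i, |z|^2 = 0.2232
Iter 4: z = -0.3194 + -0.0028i, |z|^2 = 0.1021
Iter 5: z = -0.4290 + -0.0722i, |z|^2 = 0.1892
Iter 6: z = -0.3522 + -0.0121i, |z|^2 = 0.1242
Iter 7: z = -0.4071 + -0.0655i, |z|^2 = 0.1700
Iter 8: z = -0.3696 + -0.0207i, |z|^2 = 0.1370
Iter 9: z = -0.3949 + -0.0587i, |z|^2 = 0.1594
Iter 10: z = -0.3785 + -0.0276i, |z|^2 = 0.1441
Iter 11: z = -0.3885 + -0.0531i, |z|^2 = 0.1537
Iter 12: z = -0.3829 + -0.0328i, |z|^2 = 0.1477
Iter 13: z = -0.3855 + -0.0489i, |z|^2 = 0.1510
Iter 14: z = -0.3848 + -0.0363i, |z|^2 = 0.1494
Iter 15: z = -0.3842 + -0.0461i, |z|^2 = 0.1498
Did not escape in 16 iterations → in set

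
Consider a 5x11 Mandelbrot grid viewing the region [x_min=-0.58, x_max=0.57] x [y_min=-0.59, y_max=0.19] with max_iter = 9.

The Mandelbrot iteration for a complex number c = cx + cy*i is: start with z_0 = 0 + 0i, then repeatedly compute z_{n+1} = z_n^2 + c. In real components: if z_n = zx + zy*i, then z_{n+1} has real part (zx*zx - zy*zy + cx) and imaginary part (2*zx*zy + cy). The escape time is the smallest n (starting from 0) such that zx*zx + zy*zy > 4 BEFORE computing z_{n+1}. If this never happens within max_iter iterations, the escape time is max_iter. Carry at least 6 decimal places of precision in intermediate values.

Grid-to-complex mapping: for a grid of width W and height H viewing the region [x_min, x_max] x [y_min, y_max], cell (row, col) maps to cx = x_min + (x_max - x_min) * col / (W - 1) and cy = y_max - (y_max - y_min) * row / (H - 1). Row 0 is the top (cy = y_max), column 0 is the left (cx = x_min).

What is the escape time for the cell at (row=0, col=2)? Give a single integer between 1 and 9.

Answer: 9

Derivation:
z_0 = 0 + 0i, c = -0.0050 + 0.1900i
Iter 1: z = -0.0050 + 0.1900i, |z|^2 = 0.0361
Iter 2: z = -0.0411 + 0.1881i, |z|^2 = 0.0371
Iter 3: z = -0.0387 + 0.1745i, |z|^2 = 0.0320
Iter 4: z = -0.0340 + 0.1765i, |z|^2 = 0.0323
Iter 5: z = -0.0350 + 0.1780i, |z|^2 = 0.0329
Iter 6: z = -0.0355 + 0.1775i, |z|^2 = 0.0328
Iter 7: z = -0.0353 + 0.1774i, |z|^2 = 0.0327
Iter 8: z = -0.0352 + 0.1775i, |z|^2 = 0.0327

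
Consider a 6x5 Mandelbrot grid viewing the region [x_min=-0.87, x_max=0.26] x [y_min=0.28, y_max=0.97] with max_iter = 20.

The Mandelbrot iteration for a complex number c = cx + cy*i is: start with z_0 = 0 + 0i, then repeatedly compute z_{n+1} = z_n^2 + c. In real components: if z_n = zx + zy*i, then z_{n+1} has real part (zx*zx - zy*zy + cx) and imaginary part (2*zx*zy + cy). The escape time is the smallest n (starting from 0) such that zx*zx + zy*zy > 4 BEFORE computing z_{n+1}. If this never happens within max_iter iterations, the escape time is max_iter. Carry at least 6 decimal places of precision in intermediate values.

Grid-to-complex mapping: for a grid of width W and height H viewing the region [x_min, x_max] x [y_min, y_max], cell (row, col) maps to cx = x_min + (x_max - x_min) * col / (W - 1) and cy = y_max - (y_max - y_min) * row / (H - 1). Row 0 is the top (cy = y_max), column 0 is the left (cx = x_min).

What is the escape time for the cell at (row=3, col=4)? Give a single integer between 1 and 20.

Answer: 20

Derivation:
z_0 = 0 + 0i, c = 0.0340 + 0.4525i
Iter 1: z = 0.0340 + 0.4525i, |z|^2 = 0.2059
Iter 2: z = -0.1696 + 0.4833i, |z|^2 = 0.2623
Iter 3: z = -0.1708 + 0.2886i, |z|^2 = 0.1124
Iter 4: z = -0.0201 + 0.3539i, |z|^2 = 0.1257
Iter 5: z = -0.0909 + 0.4383i, |z|^2 = 0.2003
Iter 6: z = -0.1498 + 0.3729i, |z|^2 = 0.1615
Iter 7: z = -0.0826 + 0.3408i, |z|^2 = 0.1229
Iter 8: z = -0.0753 + 0.3962i, |z|^2 = 0.1627
Iter 9: z = -0.1173 + 0.3928i, |z|^2 = 0.1681
Iter 10: z = -0.1065 + 0.3603i, |z|^2 = 0.1412
Iter 11: z = -0.0845 + 0.3757i, |z|^2 = 0.1483
Iter 12: z = -0.1000 + 0.3890i, |z|^2 = 0.1613
Iter 13: z = -0.1073 + 0.3747i, |z|^2 = 0.1519
Iter 14: z = -0.0949 + 0.3721i, |z|^2 = 0.1474
Iter 15: z = -0.0954 + 0.3819i, |z|^2 = 0.1550
Iter 16: z = -0.1027 + 0.3796i, |z|^2 = 0.1547
Iter 17: z = -0.0995 + 0.3745i, |z|^2 = 0.1502
Iter 18: z = -0.0963 + 0.3779i, |z|^2 = 0.1521
Iter 19: z = -0.0996 + 0.3797i, |z|^2 = 0.1541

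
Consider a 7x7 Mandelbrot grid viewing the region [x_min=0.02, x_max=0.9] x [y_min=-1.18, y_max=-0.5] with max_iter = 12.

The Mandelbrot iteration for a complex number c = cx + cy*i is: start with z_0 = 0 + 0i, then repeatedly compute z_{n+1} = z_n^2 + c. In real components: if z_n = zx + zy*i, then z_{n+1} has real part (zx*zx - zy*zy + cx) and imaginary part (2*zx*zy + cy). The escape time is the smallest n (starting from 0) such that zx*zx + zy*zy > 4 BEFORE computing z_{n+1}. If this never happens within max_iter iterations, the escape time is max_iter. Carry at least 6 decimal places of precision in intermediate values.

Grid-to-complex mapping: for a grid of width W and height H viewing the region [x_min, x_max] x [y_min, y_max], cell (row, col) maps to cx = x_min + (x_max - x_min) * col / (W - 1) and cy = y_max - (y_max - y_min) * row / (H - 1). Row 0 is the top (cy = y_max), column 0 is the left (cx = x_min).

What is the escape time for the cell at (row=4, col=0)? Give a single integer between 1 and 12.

z_0 = 0 + 0i, c = 0.0200 + -0.9533i
Iter 1: z = 0.0200 + -0.9533i, |z|^2 = 0.9092
Iter 2: z = -0.8884 + -0.9915i, |z|^2 = 1.7723
Iter 3: z = -0.1737 + 0.8084i, |z|^2 = 0.6837
Iter 4: z = -0.6033 + -1.2341i, |z|^2 = 1.8871
Iter 5: z = -1.1390 + 0.5359i, |z|^2 = 1.5846
Iter 6: z = 1.0303 + -2.1741i, |z|^2 = 5.7880
Escaped at iteration 6

Answer: 6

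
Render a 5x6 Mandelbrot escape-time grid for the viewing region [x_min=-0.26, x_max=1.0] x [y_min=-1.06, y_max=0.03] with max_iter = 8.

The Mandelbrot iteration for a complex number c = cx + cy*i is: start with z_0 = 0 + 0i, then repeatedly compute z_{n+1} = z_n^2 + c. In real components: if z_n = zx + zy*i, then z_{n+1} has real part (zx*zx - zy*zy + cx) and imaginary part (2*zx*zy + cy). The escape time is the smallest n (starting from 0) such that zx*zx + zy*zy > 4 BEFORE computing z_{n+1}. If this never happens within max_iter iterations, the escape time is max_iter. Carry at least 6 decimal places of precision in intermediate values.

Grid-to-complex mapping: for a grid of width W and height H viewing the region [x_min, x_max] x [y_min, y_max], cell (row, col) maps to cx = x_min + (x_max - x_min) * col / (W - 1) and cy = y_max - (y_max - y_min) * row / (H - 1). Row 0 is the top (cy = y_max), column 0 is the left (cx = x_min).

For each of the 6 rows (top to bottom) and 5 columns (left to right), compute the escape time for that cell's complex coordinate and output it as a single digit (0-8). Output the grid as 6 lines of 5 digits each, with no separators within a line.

Answer: 88832
88832
88832
88832
87422
54322

Derivation:
(row=0, col=0): c = -0.2600 + 0.0300i → escape time 8
(row=0, col=1): c = 0.0550 + 0.0300i → escape time 8
(row=0, col=2): c = 0.3700 + 0.0300i → escape time 8
(row=0, col=3): c = 0.6850 + 0.0300i → escape time 3
(row=0, col=4): c = 1.0000 + 0.0300i → escape time 2
(row=1, col=0): c = -0.2600 + -0.1880i → escape time 8
(row=1, col=1): c = 0.0550 + -0.1880i → escape time 8
(row=1, col=2): c = 0.3700 + -0.1880i → escape time 8
(row=1, col=3): c = 0.6850 + -0.1880i → escape time 3
(row=1, col=4): c = 1.0000 + -0.1880i → escape time 2
(row=2, col=0): c = -0.2600 + -0.4060i → escape time 8
(row=2, col=1): c = 0.0550 + -0.4060i → escape time 8
(row=2, col=2): c = 0.3700 + -0.4060i → escape time 8
(row=2, col=3): c = 0.6850 + -0.4060i → escape time 3
(row=2, col=4): c = 1.0000 + -0.4060i → escape time 2
(row=3, col=0): c = -0.2600 + -0.6240i → escape time 8
(row=3, col=1): c = 0.0550 + -0.6240i → escape time 8
(row=3, col=2): c = 0.3700 + -0.6240i → escape time 8
(row=3, col=3): c = 0.6850 + -0.6240i → escape time 3
(row=3, col=4): c = 1.0000 + -0.6240i → escape time 2
(row=4, col=0): c = -0.2600 + -0.8420i → escape time 8
(row=4, col=1): c = 0.0550 + -0.8420i → escape time 7
(row=4, col=2): c = 0.3700 + -0.8420i → escape time 4
(row=4, col=3): c = 0.6850 + -0.8420i → escape time 2
(row=4, col=4): c = 1.0000 + -0.8420i → escape time 2
(row=5, col=0): c = -0.2600 + -1.0600i → escape time 5
(row=5, col=1): c = 0.0550 + -1.0600i → escape time 4
(row=5, col=2): c = 0.3700 + -1.0600i → escape time 3
(row=5, col=3): c = 0.6850 + -1.0600i → escape time 2
(row=5, col=4): c = 1.0000 + -1.0600i → escape time 2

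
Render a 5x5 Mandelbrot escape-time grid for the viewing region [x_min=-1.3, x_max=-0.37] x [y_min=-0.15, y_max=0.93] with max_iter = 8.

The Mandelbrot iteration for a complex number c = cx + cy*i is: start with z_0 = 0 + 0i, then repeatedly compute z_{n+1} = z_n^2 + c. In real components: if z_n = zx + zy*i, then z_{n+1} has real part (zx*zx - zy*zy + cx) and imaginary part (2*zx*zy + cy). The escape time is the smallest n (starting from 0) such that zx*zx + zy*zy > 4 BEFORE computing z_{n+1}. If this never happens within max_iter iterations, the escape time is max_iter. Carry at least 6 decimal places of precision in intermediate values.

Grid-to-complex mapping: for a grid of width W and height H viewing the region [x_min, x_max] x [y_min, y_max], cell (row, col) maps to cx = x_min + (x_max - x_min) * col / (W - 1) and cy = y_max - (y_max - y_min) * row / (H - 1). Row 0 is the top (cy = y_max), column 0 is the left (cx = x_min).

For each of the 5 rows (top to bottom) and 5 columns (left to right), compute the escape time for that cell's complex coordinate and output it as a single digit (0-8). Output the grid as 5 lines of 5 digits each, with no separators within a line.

(row=0, col=0): c = -1.3000 + 0.9300i → escape time 3
(row=0, col=1): c = -1.0675 + 0.9300i → escape time 3
(row=0, col=2): c = -0.8350 + 0.9300i → escape time 3
(row=0, col=3): c = -0.6025 + 0.9300i → escape time 4
(row=0, col=4): c = -0.3700 + 0.9300i → escape time 5
(row=1, col=0): c = -1.3000 + 0.6600i → escape time 3
(row=1, col=1): c = -1.0675 + 0.6600i → escape time 4
(row=1, col=2): c = -0.8350 + 0.6600i → escape time 5
(row=1, col=3): c = -0.6025 + 0.6600i → escape time 8
(row=1, col=4): c = -0.3700 + 0.6600i → escape time 8
(row=2, col=0): c = -1.3000 + 0.3900i → escape time 7
(row=2, col=1): c = -1.0675 + 0.3900i → escape time 7
(row=2, col=2): c = -0.8350 + 0.3900i → escape time 7
(row=2, col=3): c = -0.6025 + 0.3900i → escape time 8
(row=2, col=4): c = -0.3700 + 0.3900i → escape time 8
(row=3, col=0): c = -1.3000 + 0.1200i → escape time 8
(row=3, col=1): c = -1.0675 + 0.1200i → escape time 8
(row=3, col=2): c = -0.8350 + 0.1200i → escape time 8
(row=3, col=3): c = -0.6025 + 0.1200i → escape time 8
(row=3, col=4): c = -0.3700 + 0.1200i → escape time 8
(row=4, col=0): c = -1.3000 + -0.1500i → escape time 8
(row=4, col=1): c = -1.0675 + -0.1500i → escape time 8
(row=4, col=2): c = -0.8350 + -0.1500i → escape time 8
(row=4, col=3): c = -0.6025 + -0.1500i → escape time 8
(row=4, col=4): c = -0.3700 + -0.1500i → escape time 8

Answer: 33345
34588
77788
88888
88888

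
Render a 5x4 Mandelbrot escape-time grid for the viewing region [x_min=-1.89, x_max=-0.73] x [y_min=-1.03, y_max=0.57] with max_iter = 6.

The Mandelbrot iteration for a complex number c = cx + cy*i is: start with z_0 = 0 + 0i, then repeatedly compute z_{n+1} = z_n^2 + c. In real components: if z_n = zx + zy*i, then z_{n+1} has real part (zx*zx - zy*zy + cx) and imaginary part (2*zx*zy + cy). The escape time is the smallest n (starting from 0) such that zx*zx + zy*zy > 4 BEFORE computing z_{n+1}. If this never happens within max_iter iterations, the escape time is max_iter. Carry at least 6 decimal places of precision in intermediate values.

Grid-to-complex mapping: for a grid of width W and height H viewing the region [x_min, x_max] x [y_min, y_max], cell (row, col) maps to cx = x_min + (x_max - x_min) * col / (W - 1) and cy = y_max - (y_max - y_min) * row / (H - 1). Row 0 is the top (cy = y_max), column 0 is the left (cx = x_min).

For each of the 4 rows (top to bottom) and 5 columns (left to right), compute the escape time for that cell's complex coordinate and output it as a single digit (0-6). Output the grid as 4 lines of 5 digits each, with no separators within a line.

Answer: 23356
66666
33456
12333

Derivation:
(row=0, col=0): c = -1.8900 + 0.5700i → escape time 2
(row=0, col=1): c = -1.6000 + 0.5700i → escape time 3
(row=0, col=2): c = -1.3100 + 0.5700i → escape time 3
(row=0, col=3): c = -1.0200 + 0.5700i → escape time 5
(row=0, col=4): c = -0.7300 + 0.5700i → escape time 6
(row=1, col=0): c = -1.8900 + 0.0367i → escape time 6
(row=1, col=1): c = -1.6000 + 0.0367i → escape time 6
(row=1, col=2): c = -1.3100 + 0.0367i → escape time 6
(row=1, col=3): c = -1.0200 + 0.0367i → escape time 6
(row=1, col=4): c = -0.7300 + 0.0367i → escape time 6
(row=2, col=0): c = -1.8900 + -0.4967i → escape time 3
(row=2, col=1): c = -1.6000 + -0.4967i → escape time 3
(row=2, col=2): c = -1.3100 + -0.4967i → escape time 4
(row=2, col=3): c = -1.0200 + -0.4967i → escape time 5
(row=2, col=4): c = -0.7300 + -0.4967i → escape time 6
(row=3, col=0): c = -1.8900 + -1.0300i → escape time 1
(row=3, col=1): c = -1.6000 + -1.0300i → escape time 2
(row=3, col=2): c = -1.3100 + -1.0300i → escape time 3
(row=3, col=3): c = -1.0200 + -1.0300i → escape time 3
(row=3, col=4): c = -0.7300 + -1.0300i → escape time 3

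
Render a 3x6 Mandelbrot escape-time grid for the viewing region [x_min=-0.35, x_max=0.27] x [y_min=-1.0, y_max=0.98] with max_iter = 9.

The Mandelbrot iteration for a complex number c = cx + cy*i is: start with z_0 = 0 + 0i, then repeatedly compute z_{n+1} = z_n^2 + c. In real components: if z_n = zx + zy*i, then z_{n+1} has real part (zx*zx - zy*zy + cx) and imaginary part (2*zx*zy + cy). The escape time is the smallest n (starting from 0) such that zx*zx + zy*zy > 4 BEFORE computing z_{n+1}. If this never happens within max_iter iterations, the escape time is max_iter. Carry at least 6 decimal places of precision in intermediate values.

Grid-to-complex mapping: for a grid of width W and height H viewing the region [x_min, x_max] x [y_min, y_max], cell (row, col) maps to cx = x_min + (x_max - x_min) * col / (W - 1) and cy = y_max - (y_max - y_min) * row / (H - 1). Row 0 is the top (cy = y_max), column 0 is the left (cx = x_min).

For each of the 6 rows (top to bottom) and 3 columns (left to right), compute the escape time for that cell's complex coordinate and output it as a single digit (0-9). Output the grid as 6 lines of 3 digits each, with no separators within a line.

Answer: 594
999
999
999
999
594

Derivation:
(row=0, col=0): c = -0.3500 + 0.9800i → escape time 5
(row=0, col=1): c = -0.0400 + 0.9800i → escape time 9
(row=0, col=2): c = 0.2700 + 0.9800i → escape time 4
(row=1, col=0): c = -0.3500 + 0.5840i → escape time 9
(row=1, col=1): c = -0.0400 + 0.5840i → escape time 9
(row=1, col=2): c = 0.2700 + 0.5840i → escape time 9
(row=2, col=0): c = -0.3500 + 0.1880i → escape time 9
(row=2, col=1): c = -0.0400 + 0.1880i → escape time 9
(row=2, col=2): c = 0.2700 + 0.1880i → escape time 9
(row=3, col=0): c = -0.3500 + -0.2080i → escape time 9
(row=3, col=1): c = -0.0400 + -0.2080i → escape time 9
(row=3, col=2): c = 0.2700 + -0.2080i → escape time 9
(row=4, col=0): c = -0.3500 + -0.6040i → escape time 9
(row=4, col=1): c = -0.0400 + -0.6040i → escape time 9
(row=4, col=2): c = 0.2700 + -0.6040i → escape time 9
(row=5, col=0): c = -0.3500 + -1.0000i → escape time 5
(row=5, col=1): c = -0.0400 + -1.0000i → escape time 9
(row=5, col=2): c = 0.2700 + -1.0000i → escape time 4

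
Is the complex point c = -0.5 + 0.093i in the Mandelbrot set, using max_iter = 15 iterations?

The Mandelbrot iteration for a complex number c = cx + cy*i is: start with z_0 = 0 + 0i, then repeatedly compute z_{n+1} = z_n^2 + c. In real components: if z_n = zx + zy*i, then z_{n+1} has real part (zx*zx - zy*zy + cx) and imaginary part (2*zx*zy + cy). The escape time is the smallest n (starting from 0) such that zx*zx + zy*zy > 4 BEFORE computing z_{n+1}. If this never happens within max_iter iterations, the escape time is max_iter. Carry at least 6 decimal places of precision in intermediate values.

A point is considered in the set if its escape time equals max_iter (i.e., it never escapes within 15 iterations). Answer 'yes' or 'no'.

Answer: yes

Derivation:
z_0 = 0 + 0i, c = -0.5000 + 0.0930i
Iter 1: z = -0.5000 + 0.0930i, |z|^2 = 0.2586
Iter 2: z = -0.2586 + 0.0000i, |z|^2 = 0.0669
Iter 3: z = -0.4331 + 0.0930i, |z|^2 = 0.1962
Iter 4: z = -0.3211 + 0.0124i, |z|^2 = 0.1032
Iter 5: z = -0.3971 + 0.0850i, |z|^2 = 0.1649
Iter 6: z = -0.3496 + 0.0255i, |z|^2 = 0.1228
Iter 7: z = -0.3785 + 0.0752i, |z|^2 = 0.1489
Iter 8: z = -0.3624 + 0.0361i, |z|^2 = 0.1327
Iter 9: z = -0.3700 + 0.0668i, |z|^2 = 0.1413
Iter 10: z = -0.3676 + 0.0435i, |z|^2 = 0.1370
Iter 11: z = -0.3668 + 0.0610i, |z|^2 = 0.1382
Iter 12: z = -0.3692 + 0.0483i, |z|^2 = 0.1386
Iter 13: z = -0.3660 + 0.0574i, |z|^2 = 0.1373
Iter 14: z = -0.3693 + 0.0510i, |z|^2 = 0.1390
Did not escape in 15 iterations → in set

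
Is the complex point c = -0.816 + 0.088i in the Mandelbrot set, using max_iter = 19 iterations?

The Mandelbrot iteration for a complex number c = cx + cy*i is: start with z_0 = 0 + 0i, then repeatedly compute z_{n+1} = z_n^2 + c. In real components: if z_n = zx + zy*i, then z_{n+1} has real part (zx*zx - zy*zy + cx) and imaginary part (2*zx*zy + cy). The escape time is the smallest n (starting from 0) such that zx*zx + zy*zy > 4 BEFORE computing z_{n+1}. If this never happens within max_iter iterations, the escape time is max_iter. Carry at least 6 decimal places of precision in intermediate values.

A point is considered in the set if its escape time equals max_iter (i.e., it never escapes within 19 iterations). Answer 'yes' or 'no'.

z_0 = 0 + 0i, c = -0.8160 + 0.0880i
Iter 1: z = -0.8160 + 0.0880i, |z|^2 = 0.6736
Iter 2: z = -0.1579 + -0.0556i, |z|^2 = 0.0280
Iter 3: z = -0.7942 + 0.1056i, |z|^2 = 0.6418
Iter 4: z = -0.1964 + -0.0797i, |z|^2 = 0.0449
Iter 5: z = -0.7838 + 0.1193i, |z|^2 = 0.6285
Iter 6: z = -0.2160 + -0.0990i, |z|^2 = 0.0564
Iter 7: z = -0.7792 + 0.1308i, |z|^2 = 0.6242
Iter 8: z = -0.2260 + -0.1158i, |z|^2 = 0.0645
Iter 9: z = -0.7783 + 0.1403i, |z|^2 = 0.6255
Iter 10: z = -0.2299 + -0.1304i, |z|^2 = 0.0699
Iter 11: z = -0.7802 + 0.1480i, |z|^2 = 0.6305
Iter 12: z = -0.2292 + -0.1429i, |z|^2 = 0.0730
Iter 13: z = -0.7839 + 0.1535i, |z|^2 = 0.6380
Iter 14: z = -0.2251 + -0.1527i, |z|^2 = 0.0740
Iter 15: z = -0.7886 + 0.1567i, |z|^2 = 0.6465
Iter 16: z = -0.2186 + -0.1592i, |z|^2 = 0.0732
Iter 17: z = -0.7935 + 0.1576i, |z|^2 = 0.6546
Iter 18: z = -0.2111 + -0.1622i, |z|^2 = 0.0709
Did not escape in 19 iterations → in set

Answer: yes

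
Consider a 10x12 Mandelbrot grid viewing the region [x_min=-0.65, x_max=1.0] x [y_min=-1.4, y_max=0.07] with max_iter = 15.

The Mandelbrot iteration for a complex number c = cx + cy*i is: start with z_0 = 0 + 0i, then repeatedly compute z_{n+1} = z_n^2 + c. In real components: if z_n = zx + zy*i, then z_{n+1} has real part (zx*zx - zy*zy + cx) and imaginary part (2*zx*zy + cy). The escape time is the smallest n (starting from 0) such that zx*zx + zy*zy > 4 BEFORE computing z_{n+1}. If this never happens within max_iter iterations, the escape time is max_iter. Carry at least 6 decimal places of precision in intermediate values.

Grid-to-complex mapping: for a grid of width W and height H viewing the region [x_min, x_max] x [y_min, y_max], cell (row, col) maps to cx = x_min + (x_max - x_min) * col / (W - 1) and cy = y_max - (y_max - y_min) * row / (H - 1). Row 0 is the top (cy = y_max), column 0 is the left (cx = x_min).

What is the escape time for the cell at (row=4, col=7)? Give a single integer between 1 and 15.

Answer: 3

Derivation:
z_0 = 0 + 0i, c = 0.6333 + -0.4645i
Iter 1: z = 0.6333 + -0.4645i, |z|^2 = 0.6169
Iter 2: z = 0.8186 + -1.0530i, |z|^2 = 1.7789
Iter 3: z = 0.1948 + -2.1886i, |z|^2 = 4.8277
Escaped at iteration 3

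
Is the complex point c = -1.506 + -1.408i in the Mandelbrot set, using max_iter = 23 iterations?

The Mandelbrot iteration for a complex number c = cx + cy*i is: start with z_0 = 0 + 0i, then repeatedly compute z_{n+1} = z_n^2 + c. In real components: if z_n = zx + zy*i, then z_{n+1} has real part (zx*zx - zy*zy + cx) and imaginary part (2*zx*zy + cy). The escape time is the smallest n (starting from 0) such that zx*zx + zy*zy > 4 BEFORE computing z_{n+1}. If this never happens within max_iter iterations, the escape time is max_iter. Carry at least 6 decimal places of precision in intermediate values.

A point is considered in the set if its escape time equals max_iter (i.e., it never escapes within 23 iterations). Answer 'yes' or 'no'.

Answer: no

Derivation:
z_0 = 0 + 0i, c = -1.5060 + -1.4080i
Iter 1: z = -1.5060 + -1.4080i, |z|^2 = 4.2505
Escaped at iteration 1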